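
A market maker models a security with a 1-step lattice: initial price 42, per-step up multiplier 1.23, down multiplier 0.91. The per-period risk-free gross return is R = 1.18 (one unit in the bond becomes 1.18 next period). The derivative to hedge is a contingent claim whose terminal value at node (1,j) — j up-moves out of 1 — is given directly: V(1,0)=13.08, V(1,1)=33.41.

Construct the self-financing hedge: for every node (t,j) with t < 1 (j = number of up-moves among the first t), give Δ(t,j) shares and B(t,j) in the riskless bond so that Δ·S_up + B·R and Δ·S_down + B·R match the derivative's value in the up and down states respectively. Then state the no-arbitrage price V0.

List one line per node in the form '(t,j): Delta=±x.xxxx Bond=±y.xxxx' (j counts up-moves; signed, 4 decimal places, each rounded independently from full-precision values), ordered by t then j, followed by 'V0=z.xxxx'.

The replicating-portfolio and risk-neutral prices coincide; use p* = (1.18−0.91)/(1.23−0.91) = 0.8437 for the latter.
Terminal payoffs: V(1,0)=13.0800, V(1,1)=33.4100
Node (0,0) S=42.0000: V=(p*·33.4100+(1−p*)·13.0800)/1.18=25.6216; Δ=(33.4100−13.0800)/(51.6600−38.2200)=1.5126; B=V−Δ·S=-37.9097
Root portfolio cost Δ·42+B reproduces V0=25.6216.

(0,0): Delta=1.5126 Bond=-37.9097
V0=25.6216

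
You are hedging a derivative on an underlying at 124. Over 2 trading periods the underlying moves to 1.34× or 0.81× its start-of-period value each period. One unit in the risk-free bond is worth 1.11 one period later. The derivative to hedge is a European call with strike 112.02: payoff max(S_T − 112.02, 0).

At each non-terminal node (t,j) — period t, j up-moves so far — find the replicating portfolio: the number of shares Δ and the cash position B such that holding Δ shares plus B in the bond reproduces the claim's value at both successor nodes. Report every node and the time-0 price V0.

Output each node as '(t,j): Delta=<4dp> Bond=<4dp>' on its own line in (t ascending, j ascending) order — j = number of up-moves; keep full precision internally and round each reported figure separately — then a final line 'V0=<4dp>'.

No-arbitrage ⇒ martingale measure with p* = (R−d)/(u−d) = 0.5660.
Terminal values V(2,·): V(2,0)=0.0000, V(2,1)=22.5696, V(2,2)=110.6344
Node (1,0) S=100.4400: V=(p*·22.5696+(1−p*)·0.0000)/1.11=11.5092; Δ=(22.5696−0.0000)/(134.5896−81.3564)=0.4240; B=V−Δ·S=-31.0749
Node (1,1) S=166.1600: V=(p*·110.6344+(1−p*)·22.5696)/1.11=65.2411; Δ=(110.6344−22.5696)/(222.6544−134.5896)=1.0000; B=V−Δ·S=-100.9189
Node (0,0) S=124.0000: V=(p*·65.2411+(1−p*)·11.5092)/1.11=37.7689; Δ=(65.2411−11.5092)/(166.1600−100.4400)=0.8176; B=V−Δ·S=-63.6119
Self-financing check: at every node Δ·S+B equals the discounted successor values.

(0,0): Delta=0.8176 Bond=-63.6119
(1,0): Delta=0.4240 Bond=-31.0749
(1,1): Delta=1.0000 Bond=-100.9189
V0=37.7689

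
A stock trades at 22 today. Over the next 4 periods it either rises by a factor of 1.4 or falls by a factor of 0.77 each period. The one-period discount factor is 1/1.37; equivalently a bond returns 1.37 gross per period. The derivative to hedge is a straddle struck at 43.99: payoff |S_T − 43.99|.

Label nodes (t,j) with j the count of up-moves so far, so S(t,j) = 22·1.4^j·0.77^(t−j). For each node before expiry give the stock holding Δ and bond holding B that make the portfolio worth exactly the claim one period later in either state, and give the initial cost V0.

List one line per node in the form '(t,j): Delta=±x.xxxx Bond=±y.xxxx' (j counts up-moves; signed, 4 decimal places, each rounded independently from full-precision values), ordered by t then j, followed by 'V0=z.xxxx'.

(0,0): Delta=0.8618 Bond=-9.3109
(1,0): Delta=-0.7742 Bond=14.9578
(1,1): Delta=0.9068 Bond=-14.1417
(2,0): Delta=-1.0000 Bond=23.4376
(2,1): Delta=-0.7680 Bond=20.3449
(2,2): Delta=0.9529 Bond=-21.3601
(3,0): Delta=-1.0000 Bond=32.1095
(3,1): Delta=-1.0000 Bond=32.1095
(3,2): Delta=-0.7616 Bond=27.6607
(3,3): Delta=1.0000 Bond=-32.1095
V0=9.6488

The replicating-portfolio and risk-neutral prices coincide; use p* = (1.37−0.77)/(1.4−0.77) = 0.9524 for the latter.
Terminal payoffs: V(4,0)=36.2563, V(4,1)=29.9288, V(4,2)=18.4242, V(4,3)=2.4934, V(4,4)=40.5252
  t=3,j=0: stock 10.0437 → up 14.0612 (V=29.9288), down 7.7337 (V=36.2563). Price 22.0658; hedge Δ=-1.0000, bond B=32.1095.
  t=3,j=1: stock 18.2613 → up 25.5658 (V=18.4242), down 14.0612 (V=29.9288). Price 13.8482; hedge Δ=-1.0000, bond B=32.1095.
  t=3,j=2: stock 33.2024 → up 46.4834 (V=2.4934), down 25.5658 (V=18.4242). Price 2.3737; hedge Δ=-0.7616, bond B=27.6607.
  t=3,j=3: stock 60.3680 → up 84.5152 (V=40.5252), down 46.4834 (V=2.4934). Price 28.2585; hedge Δ=1.0000, bond B=-32.1095.
  t=2,j=0: stock 13.0438 → up 18.2613 (V=13.8482), down 10.0437 (V=22.0658). Price 10.3938; hedge Δ=-1.0000, bond B=23.4376.
  t=2,j=1: stock 23.7160 → up 33.2024 (V=2.3737), down 18.2613 (V=13.8482). Price 2.1315; hedge Δ=-0.7680, bond B=20.3449.
  t=2,j=2: stock 43.1200 → up 60.3680 (V=28.2585), down 33.2024 (V=2.3737). Price 19.7269; hedge Δ=0.9529, bond B=-21.3601.
  t=1,j=0: stock 16.9400 → up 23.7160 (V=2.1315), down 13.0438 (V=10.3938). Price 1.8430; hedge Δ=-0.7742, bond B=14.9578.
  t=1,j=1: stock 30.8000 → up 43.1200 (V=19.7269), down 23.7160 (V=2.1315). Price 13.7876; hedge Δ=0.9068, bond B=-14.1417.
  t=0,j=0: stock 22.0000 → up 30.8000 (V=13.7876), down 16.9400 (V=1.8430). Price 9.6488; hedge Δ=0.8618, bond B=-9.3109.
Each (Δ,B) replicates both successor values, so the strategy is self-financing and V0 is arbitrage-free.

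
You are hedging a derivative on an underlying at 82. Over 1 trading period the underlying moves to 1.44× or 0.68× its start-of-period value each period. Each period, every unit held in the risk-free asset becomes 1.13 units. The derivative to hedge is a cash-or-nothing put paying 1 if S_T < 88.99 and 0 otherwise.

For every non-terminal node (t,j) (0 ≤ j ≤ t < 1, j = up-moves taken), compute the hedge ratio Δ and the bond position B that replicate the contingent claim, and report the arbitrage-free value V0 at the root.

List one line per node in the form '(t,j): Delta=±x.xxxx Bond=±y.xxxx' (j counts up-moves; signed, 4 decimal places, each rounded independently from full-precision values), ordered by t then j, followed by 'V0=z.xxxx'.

No-arbitrage ⇒ martingale measure with p* = (R−d)/(u−d) = 0.5921.
Terminal values V(1,·): V(1,0)=1.0000, V(1,1)=0.0000
  t=0,j=0: stock 82.0000 → up 118.0800 (V=0.0000), down 55.7600 (V=1.0000). Price 0.3610; hedge Δ=-0.0160, bond B=1.6768.
Self-financing check: at every node Δ·S+B equals the discounted successor values.

(0,0): Delta=-0.0160 Bond=1.6768
V0=0.3610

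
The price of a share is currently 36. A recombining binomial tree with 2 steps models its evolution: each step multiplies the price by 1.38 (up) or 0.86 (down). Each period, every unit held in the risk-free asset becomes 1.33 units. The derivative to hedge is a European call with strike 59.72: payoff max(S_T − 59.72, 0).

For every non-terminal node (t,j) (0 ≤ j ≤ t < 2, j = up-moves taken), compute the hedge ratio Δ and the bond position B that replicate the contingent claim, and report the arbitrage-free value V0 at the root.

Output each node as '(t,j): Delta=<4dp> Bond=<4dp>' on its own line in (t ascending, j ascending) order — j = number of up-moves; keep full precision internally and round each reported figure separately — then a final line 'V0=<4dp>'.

(0,0): Delta=0.3209 Bond=-7.4690
(1,0): Delta=0.0000 Bond=0.0000
(1,1): Delta=0.3421 Bond=-10.9905
V0=4.0819

No-arbitrage ⇒ martingale measure with p* = (R−d)/(u−d) = 0.9038.
Payoff layer (t=2): V(2,0)=0.0000, V(2,1)=0.0000, V(2,2)=8.8384
(1,0): S=30.9600. Δ = (V_up−V_dn)/(S_up−S_dn) = (0.0000−0.0000)/(42.7248−26.6256) = 0.0000. V = [p*·0.0000 + (1−p*)·0.0000]/1.33 = 0.0000. B = V − Δ·S = 0.0000.
(1,1): S=49.6800. Δ = (V_up−V_dn)/(S_up−S_dn) = (8.8384−0.0000)/(68.5584−42.7248) = 0.3421. V = [p*·8.8384 + (1−p*)·0.0000]/1.33 = 6.0064. B = V − Δ·S = -10.9905.
(0,0): S=36.0000. Δ = (V_up−V_dn)/(S_up−S_dn) = (6.0064−0.0000)/(49.6800−30.9600) = 0.3209. V = [p*·6.0064 + (1−p*)·0.0000]/1.33 = 4.0819. B = V − Δ·S = -7.4690.
Check: Δ(0,0)·S0 + B(0,0) = 4.0819 = V0.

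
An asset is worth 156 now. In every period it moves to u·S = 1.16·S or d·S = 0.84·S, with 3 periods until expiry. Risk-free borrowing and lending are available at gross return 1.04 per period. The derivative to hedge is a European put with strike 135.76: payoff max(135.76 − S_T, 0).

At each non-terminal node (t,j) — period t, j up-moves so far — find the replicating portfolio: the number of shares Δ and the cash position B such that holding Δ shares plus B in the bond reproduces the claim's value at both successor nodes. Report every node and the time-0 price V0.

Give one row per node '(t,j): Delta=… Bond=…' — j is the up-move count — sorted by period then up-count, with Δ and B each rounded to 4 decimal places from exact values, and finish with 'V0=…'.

(0,0): Delta=-0.1618 Bond=29.1696
(1,0): Delta=-0.4186 Bond=63.9831
(1,1): Delta=-0.0503 Bond=10.1483
(2,0): Delta=-1.0000 Bond=130.5385
(2,1): Delta=-0.1660 Bond=28.1447
(2,2): Delta=0.0000 Bond=0.0000
V0=3.9226

The replicating-portfolio and risk-neutral prices coincide; use p* = (1.04−0.84)/(1.16−0.84) = 0.6250 for the latter.
Payoff layer (t=3): V(3,0)=43.2982, V(3,1)=8.0746, V(3,2)=0.0000, V(3,3)=0.0000
(2,0): S=110.0736. Δ = (V_up−V_dn)/(S_up−S_dn) = (8.0746−43.2982)/(127.6854−92.4618) = -1.0000. V = [p*·8.0746 + (1−p*)·43.2982]/1.04 = 20.4649. B = V − Δ·S = 130.5385.
(2,1): S=152.0064. Δ = (V_up−V_dn)/(S_up−S_dn) = (0.0000−8.0746)/(176.3274−127.6854) = -0.1660. V = [p*·0.0000 + (1−p*)·8.0746]/1.04 = 2.9115. B = V − Δ·S = 28.1447.
(2,2): S=209.9136. Δ = (V_up−V_dn)/(S_up−S_dn) = (0.0000−0.0000)/(243.4998−176.3274) = 0.0000. V = [p*·0.0000 + (1−p*)·0.0000]/1.04 = 0.0000. B = V − Δ·S = 0.0000.
(1,0): S=131.0400. Δ = (V_up−V_dn)/(S_up−S_dn) = (2.9115−20.4649)/(152.0064−110.0736) = -0.4186. V = [p*·2.9115 + (1−p*)·20.4649]/1.04 = 9.1289. B = V − Δ·S = 63.9831.
(1,1): S=180.9600. Δ = (V_up−V_dn)/(S_up−S_dn) = (0.0000−2.9115)/(209.9136−152.0064) = -0.0503. V = [p*·0.0000 + (1−p*)·2.9115]/1.04 = 1.0498. B = V − Δ·S = 10.1483.
(0,0): S=156.0000. Δ = (V_up−V_dn)/(S_up−S_dn) = (1.0498−9.1289)/(180.9600−131.0400) = -0.1618. V = [p*·1.0498 + (1−p*)·9.1289]/1.04 = 3.9226. B = V − Δ·S = 29.1696.
Each (Δ,B) replicates both successor values, so the strategy is self-financing and V0 is arbitrage-free.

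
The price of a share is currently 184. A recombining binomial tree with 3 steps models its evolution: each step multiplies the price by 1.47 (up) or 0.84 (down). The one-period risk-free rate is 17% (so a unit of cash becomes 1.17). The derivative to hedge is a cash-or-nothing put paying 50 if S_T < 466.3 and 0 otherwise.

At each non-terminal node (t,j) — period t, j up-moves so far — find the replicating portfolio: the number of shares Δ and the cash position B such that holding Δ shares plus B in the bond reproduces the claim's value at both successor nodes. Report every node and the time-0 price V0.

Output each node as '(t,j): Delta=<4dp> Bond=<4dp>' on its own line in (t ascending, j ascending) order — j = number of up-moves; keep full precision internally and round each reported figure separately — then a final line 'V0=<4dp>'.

(0,0): Delta=-0.0865 Bond=42.6394
(1,0): Delta=0.0000 Bond=36.5257
(1,1): Delta=-0.1314 Bond=62.0357
(2,0): Delta=0.0000 Bond=42.7350
(2,1): Delta=0.0000 Bond=42.7350
(2,2): Delta=-0.1996 Bond=99.7151
V0=26.7318

Under the risk-neutral measure, an up-move has probability p* = (R−d)/(u−d) = 0.5238 and values discount at R = 1.17.
Payoff layer (t=3): V(3,0)=50.0000, V(3,1)=50.0000, V(3,2)=50.0000, V(3,3)=0.0000
Node (2,0) S=129.8304: V=(p*·50.0000+(1−p*)·50.0000)/1.17=42.7350; Δ=(50.0000−50.0000)/(190.8507−109.0575)=0.0000; B=V−Δ·S=42.7350
Node (2,1) S=227.2032: V=(p*·50.0000+(1−p*)·50.0000)/1.17=42.7350; Δ=(50.0000−50.0000)/(333.9887−190.8507)=0.0000; B=V−Δ·S=42.7350
Node (2,2) S=397.6056: V=(p*·0.0000+(1−p*)·50.0000)/1.17=20.3500; Δ=(0.0000−50.0000)/(584.4802−333.9887)=-0.1996; B=V−Δ·S=99.7151
Node (1,0) S=154.5600: V=(p*·42.7350+(1−p*)·42.7350)/1.17=36.5257; Δ=(42.7350−42.7350)/(227.2032−129.8304)=0.0000; B=V−Δ·S=36.5257
Node (1,1) S=270.4800: V=(p*·20.3500+(1−p*)·42.7350)/1.17=26.5039; Δ=(20.3500−42.7350)/(397.6056−227.2032)=-0.1314; B=V−Δ·S=62.0357
Node (0,0) S=184.0000: V=(p*·26.5039+(1−p*)·36.5257)/1.17=26.7318; Δ=(26.5039−36.5257)/(270.4800−154.5600)=-0.0865; B=V−Δ·S=42.6394
The time-0 hedge costs 26.7318, which is the no-arbitrage price.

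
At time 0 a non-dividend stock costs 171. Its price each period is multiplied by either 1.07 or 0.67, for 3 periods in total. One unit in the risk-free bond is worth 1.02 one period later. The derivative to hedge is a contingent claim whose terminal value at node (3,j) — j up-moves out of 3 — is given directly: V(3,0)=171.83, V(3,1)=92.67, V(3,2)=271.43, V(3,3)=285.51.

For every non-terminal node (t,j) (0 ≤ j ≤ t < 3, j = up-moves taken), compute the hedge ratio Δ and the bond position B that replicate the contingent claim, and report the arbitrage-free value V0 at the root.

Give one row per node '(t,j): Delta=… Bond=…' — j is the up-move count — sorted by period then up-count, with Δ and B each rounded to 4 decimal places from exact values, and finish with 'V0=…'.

Risk-neutral probability p* = (R−d)/(u−d) = (1.02−0.67)/(1.07−0.67) = 0.8750.
At expiry t=3: V(3,0)=171.8300, V(3,1)=92.6700, V(3,2)=271.4300, V(3,3)=285.5100
Node (2,0) S=76.7619: V=(p*·92.6700+(1−p*)·171.8300)/1.02=100.5539; Δ=(92.6700−171.8300)/(82.1352−51.4305)=-2.5781; B=V−Δ·S=298.4539
Node (2,1) S=122.5899: V=(p*·271.4300+(1−p*)·92.6700)/1.02=244.2010; Δ=(271.4300−92.6700)/(131.1712−82.1352)=3.6455; B=V−Δ·S=-202.6990
Node (2,2) S=195.7779: V=(p*·285.5100+(1−p*)·271.4300)/1.02=278.1863; Δ=(285.5100−271.4300)/(209.4824−131.1712)=0.1798; B=V−Δ·S=242.9863
Node (1,0) S=114.5700: V=(p*·244.2010+(1−p*)·100.5539)/1.02=221.8089; Δ=(244.2010−100.5539)/(122.5899−76.7619)=3.1345; B=V−Δ·S=-137.3087
Node (1,1) S=182.9700: V=(p*·278.1863+(1−p*)·244.2010)/1.02=268.5668; Δ=(278.1863−244.2010)/(195.7779−122.5899)=0.4644; B=V−Δ·S=183.6035
Node (0,0) S=171.0000: V=(p*·268.5668+(1−p*)·221.8089)/1.02=257.5706; Δ=(268.5668−221.8089)/(182.9700−114.5700)=0.6836; B=V−Δ·S=140.6760
Root portfolio cost Δ·171+B reproduces V0=257.5706.

(0,0): Delta=0.6836 Bond=140.6760
(1,0): Delta=3.1345 Bond=-137.3087
(1,1): Delta=0.4644 Bond=183.6035
(2,0): Delta=-2.5781 Bond=298.4539
(2,1): Delta=3.6455 Bond=-202.6990
(2,2): Delta=0.1798 Bond=242.9863
V0=257.5706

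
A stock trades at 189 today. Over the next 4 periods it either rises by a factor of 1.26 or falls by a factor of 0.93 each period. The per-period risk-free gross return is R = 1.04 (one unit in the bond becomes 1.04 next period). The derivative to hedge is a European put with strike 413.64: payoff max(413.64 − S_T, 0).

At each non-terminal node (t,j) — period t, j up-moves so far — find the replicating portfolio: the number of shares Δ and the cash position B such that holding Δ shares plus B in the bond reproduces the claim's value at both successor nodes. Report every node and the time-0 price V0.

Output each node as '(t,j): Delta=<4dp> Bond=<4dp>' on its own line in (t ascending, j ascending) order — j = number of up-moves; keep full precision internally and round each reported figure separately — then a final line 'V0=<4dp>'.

(0,0): Delta=-0.9669 Bond=347.9844
(1,0): Delta=-1.0000 Bond=367.7245
(1,1): Delta=-0.9180 Bond=350.2623
(2,0): Delta=-1.0000 Bond=382.4334
(2,1): Delta=-1.0000 Bond=382.4334
(2,2): Delta=-0.7970 Bond=327.9514
(3,0): Delta=-1.0000 Bond=397.7308
(3,1): Delta=-1.0000 Bond=397.7308
(3,2): Delta=-1.0000 Bond=397.7308
(3,3): Delta=-0.4972 Bond=227.7469
V0=165.2432

Under the risk-neutral measure, an up-move has probability p* = (R−d)/(u−d) = 0.3333 and values discount at R = 1.04.
Terminal values V(4,·): V(4,0)=272.2582, V(4,1)=222.0904, V(4,2)=154.1212, V(4,3)=62.0339, V(4,4)=0.0000
  t=3,j=0: stock 152.0235 → up 191.5496 (V=222.0904), down 141.3818 (V=272.2582). Price 245.7073; hedge Δ=-1.0000, bond B=397.7308.
  t=3,j=1: stock 205.9673 → up 259.5188 (V=154.1212), down 191.5496 (V=222.0904). Price 191.7635; hedge Δ=-1.0000, bond B=397.7308.
  t=3,j=2: stock 279.0525 → up 351.6061 (V=62.0339), down 259.5188 (V=154.1212). Price 118.6783; hedge Δ=-1.0000, bond B=397.7308.
  t=3,j=3: stock 378.0711 → up 476.3695 (V=0.0000), down 351.6061 (V=62.0339). Price 39.7653; hedge Δ=-0.4972, bond B=227.7469.
  t=2,j=0: stock 163.4661 → up 205.9673 (V=191.7635), down 152.0235 (V=245.7073). Price 218.9673; hedge Δ=-1.0000, bond B=382.4334.
  t=2,j=1: stock 221.4702 → up 279.0525 (V=118.6783), down 205.9673 (V=191.7635). Price 160.9632; hedge Δ=-1.0000, bond B=382.4334.
  t=2,j=2: stock 300.0564 → up 378.0711 (V=39.7653), down 279.0525 (V=118.6783). Price 88.8211; hedge Δ=-0.7970, bond B=327.9514.
  t=1,j=0: stock 175.7700 → up 221.4702 (V=160.9632), down 163.4661 (V=218.9673). Price 191.9545; hedge Δ=-1.0000, bond B=367.7245.
  t=1,j=1: stock 238.1400 → up 300.0564 (V=88.8211), down 221.4702 (V=160.9632). Price 131.6499; hedge Δ=-0.9180, bond B=350.2623.
  t=0,j=0: stock 189.0000 → up 238.1400 (V=131.6499), down 175.7700 (V=191.9545). Price 165.2432; hedge Δ=-0.9669, bond B=347.9844.
The time-0 hedge costs 165.2432, which is the no-arbitrage price.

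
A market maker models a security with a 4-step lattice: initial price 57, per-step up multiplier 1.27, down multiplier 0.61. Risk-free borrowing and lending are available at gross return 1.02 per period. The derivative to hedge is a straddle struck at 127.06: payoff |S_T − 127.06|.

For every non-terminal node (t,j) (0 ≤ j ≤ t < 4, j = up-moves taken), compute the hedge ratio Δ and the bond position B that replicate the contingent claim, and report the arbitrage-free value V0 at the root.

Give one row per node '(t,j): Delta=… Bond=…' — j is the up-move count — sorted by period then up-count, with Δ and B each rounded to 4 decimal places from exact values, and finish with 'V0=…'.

(0,0): Delta=-0.7451 Bond=108.6956
(1,0): Delta=-1.0000 Bond=119.7315
(1,1): Delta=-0.6705 Bond=105.4659
(2,0): Delta=-1.0000 Bond=122.1261
(2,1): Delta=-1.0000 Bond=122.1261
(2,2): Delta=-0.5740 Bond=98.7027
(3,0): Delta=-1.0000 Bond=124.5686
(3,1): Delta=-1.0000 Bond=124.5686
(3,2): Delta=-1.0000 Bond=124.5686
(3,3): Delta=-0.4492 Bond=86.1085
V0=66.2234

No-arbitrage ⇒ martingale measure with p* = (R−d)/(u−d) = 0.6212.
Terminal values V(4,·): V(4,0)=119.1679, V(4,1)=110.6288, V(4,2)=92.8509, V(4,3)=55.8377, V(4,4)=21.2224
  t=3,j=0: stock 12.9379 → up 16.4312 (V=110.6288), down 7.8921 (V=119.1679). Price 111.6307; hedge Δ=-1.0000, bond B=124.5686.
  t=3,j=1: stock 26.9363 → up 34.2091 (V=92.8509), down 16.4312 (V=110.6288). Price 97.6323; hedge Δ=-1.0000, bond B=124.5686.
  t=3,j=2: stock 56.0805 → up 71.2223 (V=55.8377), down 34.2091 (V=92.8509). Price 68.4881; hedge Δ=-1.0000, bond B=124.5686.
  t=3,j=3: stock 116.7578 → up 148.2824 (V=21.2224), down 71.2223 (V=55.8377). Price 33.6611; hedge Δ=-0.4492, bond B=86.1085.
  t=2,j=0: stock 21.2097 → up 26.9363 (V=97.6323), down 12.9379 (V=111.6307). Price 100.9164; hedge Δ=-1.0000, bond B=122.1261.
  t=2,j=1: stock 44.1579 → up 56.0805 (V=68.4881), down 26.9363 (V=97.6323). Price 77.9682; hedge Δ=-1.0000, bond B=122.1261.
  t=2,j=2: stock 91.9353 → up 116.7578 (V=33.6611), down 56.0805 (V=68.4881). Price 45.9344; hedge Δ=-0.5740, bond B=98.7027.
  t=1,j=0: stock 34.7700 → up 44.1579 (V=77.9682), down 21.2097 (V=100.9164). Price 84.9615; hedge Δ=-1.0000, bond B=119.7315.
  t=1,j=1: stock 72.3900 → up 91.9353 (V=45.9344), down 44.1579 (V=77.9682). Price 56.9298; hedge Δ=-0.6705, bond B=105.4659.
  t=0,j=0: stock 57.0000 → up 72.3900 (V=56.9298), down 34.7700 (V=84.9615). Price 66.2234; hedge Δ=-0.7451, bond B=108.6956.
Each (Δ,B) replicates both successor values, so the strategy is self-financing and V0 is arbitrage-free.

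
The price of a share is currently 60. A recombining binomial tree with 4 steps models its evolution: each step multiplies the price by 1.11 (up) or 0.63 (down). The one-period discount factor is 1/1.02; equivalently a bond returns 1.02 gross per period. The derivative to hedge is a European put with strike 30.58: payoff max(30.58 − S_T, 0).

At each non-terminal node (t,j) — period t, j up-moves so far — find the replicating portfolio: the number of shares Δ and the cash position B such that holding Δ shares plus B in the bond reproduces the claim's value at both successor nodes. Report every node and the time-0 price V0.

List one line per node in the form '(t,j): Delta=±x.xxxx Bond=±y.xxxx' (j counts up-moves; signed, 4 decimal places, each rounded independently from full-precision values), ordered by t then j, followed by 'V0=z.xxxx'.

No-arbitrage ⇒ martingale measure with p* = (R−d)/(u−d) = 0.8125.
Terminal payoffs: V(4,0)=21.1282, V(4,1)=13.9269, V(4,2)=1.2388, V(4,3)=0.0000, V(4,4)=0.0000
Node (3,0) S=15.0028: V=(p*·13.9269+(1−p*)·21.1282)/1.02=14.9776; Δ=(13.9269−21.1282)/(16.6531−9.4518)=-1.0000; B=V−Δ·S=29.9804
Node (3,1) S=26.4335: V=(p*·1.2388+(1−p*)·13.9269)/1.02=3.5469; Δ=(1.2388−13.9269)/(29.3412−16.6531)=-1.0000; B=V−Δ·S=29.9804
Node (3,2) S=46.5734: V=(p*·0.0000+(1−p*)·1.2388)/1.02=0.2277; Δ=(0.0000−1.2388)/(51.6965−29.3412)=-0.0554; B=V−Δ·S=2.8085
Node (3,3) S=82.0579: V=(p*·0.0000+(1−p*)·0.0000)/1.02=0.0000; Δ=(0.0000−0.0000)/(91.0842−51.6965)=0.0000; B=V−Δ·S=0.0000
Node (2,0) S=23.8140: V=(p*·3.5469+(1−p*)·14.9776)/1.02=5.5785; Δ=(3.5469−14.9776)/(26.4335−15.0028)=-1.0000; B=V−Δ·S=29.3925
Node (2,1) S=41.9580: V=(p*·0.2277+(1−p*)·3.5469)/1.02=0.8334; Δ=(0.2277−3.5469)/(46.5734−26.4335)=-0.1648; B=V−Δ·S=7.7483
Node (2,2) S=73.9260: V=(p*·0.0000+(1−p*)·0.2277)/1.02=0.0419; Δ=(0.0000−0.2277)/(82.0579−46.5734)=-0.0064; B=V−Δ·S=0.5163
Node (1,0) S=37.8000: V=(p*·0.8334+(1−p*)·5.5785)/1.02=1.6893; Δ=(0.8334−5.5785)/(41.9580−23.8140)=-0.2615; B=V−Δ·S=11.5751
Node (1,1) S=66.6000: V=(p*·0.0419+(1−p*)·0.8334)/1.02=0.1865; Δ=(0.0419−0.8334)/(73.9260−41.9580)=-0.0248; B=V−Δ·S=1.8356
Node (0,0) S=60.0000: V=(p*·0.1865+(1−p*)·1.6893)/1.02=0.4591; Δ=(0.1865−1.6893)/(66.6000−37.8000)=-0.0522; B=V−Δ·S=3.5899
Check: Δ(0,0)·S0 + B(0,0) = 0.4591 = V0.

(0,0): Delta=-0.0522 Bond=3.5899
(1,0): Delta=-0.2615 Bond=11.5751
(1,1): Delta=-0.0248 Bond=1.8356
(2,0): Delta=-1.0000 Bond=29.3925
(2,1): Delta=-0.1648 Bond=7.7483
(2,2): Delta=-0.0064 Bond=0.5163
(3,0): Delta=-1.0000 Bond=29.9804
(3,1): Delta=-1.0000 Bond=29.9804
(3,2): Delta=-0.0554 Bond=2.8085
(3,3): Delta=0.0000 Bond=0.0000
V0=0.4591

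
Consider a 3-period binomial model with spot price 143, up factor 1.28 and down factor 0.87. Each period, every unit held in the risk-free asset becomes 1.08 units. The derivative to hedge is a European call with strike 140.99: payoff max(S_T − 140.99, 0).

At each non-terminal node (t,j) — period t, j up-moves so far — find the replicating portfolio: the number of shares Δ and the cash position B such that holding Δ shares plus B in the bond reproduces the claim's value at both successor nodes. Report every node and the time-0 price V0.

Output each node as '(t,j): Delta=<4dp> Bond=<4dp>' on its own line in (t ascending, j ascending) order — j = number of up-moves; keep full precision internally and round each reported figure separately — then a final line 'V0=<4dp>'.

Since d<R<u, set p* = (R−d)/(u−d) = 0.5122; price each node as the discounted p*-expectation of its children.
Terminal payoffs: V(3,0)=0.0000, V(3,1)=0.0000, V(3,2)=62.8433, V(3,3)=158.9027
(2,0): S=108.2367. Δ = (V_up−V_dn)/(S_up−S_dn) = (0.0000−0.0000)/(138.5430−94.1659) = 0.0000. V = [p*·0.0000 + (1−p*)·0.0000]/1.08 = 0.0000. B = V − Δ·S = 0.0000.
(2,1): S=159.2448. Δ = (V_up−V_dn)/(S_up−S_dn) = (62.8433−0.0000)/(203.8333−138.5430) = 0.9625. V = [p*·62.8433 + (1−p*)·0.0000]/1.08 = 29.8038. B = V − Δ·S = -123.4727.
(2,2): S=234.2912. Δ = (V_up−V_dn)/(S_up−S_dn) = (158.9027−62.8433)/(299.8927−203.8333) = 1.0000. V = [p*·158.9027 + (1−p*)·62.8433]/1.08 = 103.7449. B = V − Δ·S = -130.5463.
(1,0): S=124.4100. Δ = (V_up−V_dn)/(S_up−S_dn) = (29.8038−0.0000)/(159.2448−108.2367) = 0.5843. V = [p*·29.8038 + (1−p*)·0.0000]/1.08 = 14.1346. B = V − Δ·S = -58.5575.
(1,1): S=183.0400. Δ = (V_up−V_dn)/(S_up−S_dn) = (103.7449−29.8038)/(234.2912−159.2448) = 0.9853. V = [p*·103.7449 + (1−p*)·29.8038]/1.08 = 62.6630. B = V − Δ·S = -117.6813.
(0,0): S=143.0000. Δ = (V_up−V_dn)/(S_up−S_dn) = (62.6630−14.1346)/(183.0400−124.4100) = 0.8277. V = [p*·62.6630 + (1−p*)·14.1346]/1.08 = 36.1024. B = V − Δ·S = -82.2596.
The time-0 hedge costs 36.1024, which is the no-arbitrage price.

(0,0): Delta=0.8277 Bond=-82.2596
(1,0): Delta=0.5843 Bond=-58.5575
(1,1): Delta=0.9853 Bond=-117.6813
(2,0): Delta=0.0000 Bond=0.0000
(2,1): Delta=0.9625 Bond=-123.4727
(2,2): Delta=1.0000 Bond=-130.5463
V0=36.1024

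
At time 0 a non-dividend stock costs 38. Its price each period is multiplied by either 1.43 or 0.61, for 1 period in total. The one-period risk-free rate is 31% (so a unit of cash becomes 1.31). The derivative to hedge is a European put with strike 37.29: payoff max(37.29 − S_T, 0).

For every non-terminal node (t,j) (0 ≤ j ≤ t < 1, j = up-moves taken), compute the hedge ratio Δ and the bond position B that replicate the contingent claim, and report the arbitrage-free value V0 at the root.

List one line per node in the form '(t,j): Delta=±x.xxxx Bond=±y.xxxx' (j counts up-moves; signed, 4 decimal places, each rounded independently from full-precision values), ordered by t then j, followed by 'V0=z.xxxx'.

Under the risk-neutral measure, an up-move has probability p* = (R−d)/(u−d) = 0.8537 and values discount at R = 1.31.
Terminal payoffs: V(1,0)=14.1100, V(1,1)=0.0000
(0,0): S=38.0000. Δ = (V_up−V_dn)/(S_up−S_dn) = (0.0000−14.1100)/(54.3400−23.1800) = -0.4528. V = [p*·0.0000 + (1−p*)·14.1100]/1.31 = 1.5762. B = V − Δ·S = 18.7836.
Root portfolio cost Δ·38+B reproduces V0=1.5762.

(0,0): Delta=-0.4528 Bond=18.7836
V0=1.5762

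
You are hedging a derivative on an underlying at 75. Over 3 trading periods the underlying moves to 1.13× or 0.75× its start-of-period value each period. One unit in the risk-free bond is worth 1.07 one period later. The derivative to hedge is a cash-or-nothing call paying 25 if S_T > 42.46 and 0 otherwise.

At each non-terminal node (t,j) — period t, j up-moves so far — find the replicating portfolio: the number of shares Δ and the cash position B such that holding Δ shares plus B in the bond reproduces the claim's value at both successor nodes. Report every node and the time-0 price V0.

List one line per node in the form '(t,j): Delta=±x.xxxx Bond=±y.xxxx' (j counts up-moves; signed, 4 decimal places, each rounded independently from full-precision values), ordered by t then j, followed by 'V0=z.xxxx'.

(0,0): Delta=0.0191 Bond=18.8945
(1,0): Delta=0.1726 Bond=11.5833
(1,1): Delta=0.0000 Bond=21.8360
(2,0): Delta=1.5595 Bond=-46.1141
(2,1): Delta=0.0000 Bond=23.3645
(2,2): Delta=0.0000 Bond=23.3645
V0=20.3271

Since d<R<u, set p* = (R−d)/(u−d) = 0.8421; price each node as the discounted p*-expectation of its children.
At expiry t=3: V(3,0)=0.0000, V(3,1)=25.0000, V(3,2)=25.0000, V(3,3)=25.0000
(2,0): S=42.1875. Δ = (V_up−V_dn)/(S_up−S_dn) = (25.0000−0.0000)/(47.6719−31.6406) = 1.5595. V = [p*·25.0000 + (1−p*)·0.0000]/1.07 = 19.6754. B = V − Δ·S = -46.1141.
(2,1): S=63.5625. Δ = (V_up−V_dn)/(S_up−S_dn) = (25.0000−25.0000)/(71.8256−47.6719) = 0.0000. V = [p*·25.0000 + (1−p*)·25.0000]/1.07 = 23.3645. B = V − Δ·S = 23.3645.
(2,2): S=95.7675. Δ = (V_up−V_dn)/(S_up−S_dn) = (25.0000−25.0000)/(108.2173−71.8256) = 0.0000. V = [p*·25.0000 + (1−p*)·25.0000]/1.07 = 23.3645. B = V − Δ·S = 23.3645.
(1,0): S=56.2500. Δ = (V_up−V_dn)/(S_up−S_dn) = (23.3645−19.6754)/(63.5625−42.1875) = 0.1726. V = [p*·23.3645 + (1−p*)·19.6754]/1.07 = 21.2916. B = V − Δ·S = 11.5833.
(1,1): S=84.7500. Δ = (V_up−V_dn)/(S_up−S_dn) = (23.3645−23.3645)/(95.7675−63.5625) = 0.0000. V = [p*·23.3645 + (1−p*)·23.3645]/1.07 = 21.8360. B = V − Δ·S = 21.8360.
(0,0): S=75.0000. Δ = (V_up−V_dn)/(S_up−S_dn) = (21.8360−21.2916)/(84.7500−56.2500) = 0.0191. V = [p*·21.8360 + (1−p*)·21.2916]/1.07 = 20.3271. B = V − Δ·S = 18.8945.
Root portfolio cost Δ·75+B reproduces V0=20.3271.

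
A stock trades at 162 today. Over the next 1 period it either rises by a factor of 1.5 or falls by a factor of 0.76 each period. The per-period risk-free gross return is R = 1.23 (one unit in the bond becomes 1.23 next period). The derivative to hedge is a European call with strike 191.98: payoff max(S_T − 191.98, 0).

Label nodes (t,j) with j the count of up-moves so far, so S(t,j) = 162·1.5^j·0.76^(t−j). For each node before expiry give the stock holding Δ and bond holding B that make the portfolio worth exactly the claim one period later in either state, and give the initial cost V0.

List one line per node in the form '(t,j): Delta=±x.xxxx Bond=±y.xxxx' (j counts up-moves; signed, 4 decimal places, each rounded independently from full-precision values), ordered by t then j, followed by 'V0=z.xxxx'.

Under the risk-neutral measure, an up-move has probability p* = (R−d)/(u−d) = 0.6351 and values discount at R = 1.23.
Terminal values V(1,·): V(1,0)=0.0000, V(1,1)=51.0200
  t=0,j=0: stock 162.0000 → up 243.0000 (V=51.0200), down 123.1200 (V=0.0000). Price 26.3452; hedge Δ=0.4256, bond B=-42.6007.
Check: Δ(0,0)·S0 + B(0,0) = 26.3452 = V0.

(0,0): Delta=0.4256 Bond=-42.6007
V0=26.3452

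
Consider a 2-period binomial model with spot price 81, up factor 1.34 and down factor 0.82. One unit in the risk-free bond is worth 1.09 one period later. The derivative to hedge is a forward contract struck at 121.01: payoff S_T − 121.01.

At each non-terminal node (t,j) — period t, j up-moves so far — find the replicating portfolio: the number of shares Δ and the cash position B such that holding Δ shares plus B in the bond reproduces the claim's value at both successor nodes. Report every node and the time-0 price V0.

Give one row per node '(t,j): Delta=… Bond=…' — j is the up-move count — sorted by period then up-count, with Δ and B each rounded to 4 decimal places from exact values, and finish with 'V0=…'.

No-arbitrage ⇒ martingale measure with p* = (R−d)/(u−d) = 0.5192.
Terminal values V(2,·): V(2,0)=-66.5456, V(2,1)=-32.0072, V(2,2)=24.4336
  t=1,j=0: stock 66.4200 → up 89.0028 (V=-32.0072), down 54.4644 (V=-66.5456). Price -44.5983; hedge Δ=1.0000, bond B=-111.0183.
  t=1,j=1: stock 108.5400 → up 145.4436 (V=24.4336), down 89.0028 (V=-32.0072). Price -2.4783; hedge Δ=1.0000, bond B=-111.0183.
  t=0,j=0: stock 81.0000 → up 108.5400 (V=-2.4783), down 66.4200 (V=-44.5983). Price -20.8517; hedge Δ=1.0000, bond B=-101.8517.
Each (Δ,B) replicates both successor values, so the strategy is self-financing and V0 is arbitrage-free.

(0,0): Delta=1.0000 Bond=-101.8517
(1,0): Delta=1.0000 Bond=-111.0183
(1,1): Delta=1.0000 Bond=-111.0183
V0=-20.8517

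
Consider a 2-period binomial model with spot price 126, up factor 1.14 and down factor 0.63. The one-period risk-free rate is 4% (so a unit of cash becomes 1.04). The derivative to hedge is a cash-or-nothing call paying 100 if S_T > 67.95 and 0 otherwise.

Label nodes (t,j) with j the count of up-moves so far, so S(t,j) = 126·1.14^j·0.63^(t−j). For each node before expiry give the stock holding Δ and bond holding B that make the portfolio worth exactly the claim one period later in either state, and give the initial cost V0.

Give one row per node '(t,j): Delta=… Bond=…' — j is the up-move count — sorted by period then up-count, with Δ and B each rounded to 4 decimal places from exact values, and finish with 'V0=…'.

Risk-neutral probability p* = (R−d)/(u−d) = (1.04−0.63)/(1.14−0.63) = 0.8039.
At expiry t=2: V(2,0)=0.0000, V(2,1)=100.0000, V(2,2)=100.0000
(1,0): S=79.3800. Δ = (V_up−V_dn)/(S_up−S_dn) = (100.0000−0.0000)/(90.4932−50.0094) = 2.4701. V = [p*·100.0000 + (1−p*)·0.0000]/1.04 = 77.3002. B = V − Δ·S = -118.7783.
(1,1): S=143.6400. Δ = (V_up−V_dn)/(S_up−S_dn) = (100.0000−100.0000)/(163.7496−90.4932) = 0.0000. V = [p*·100.0000 + (1−p*)·100.0000]/1.04 = 96.1538. B = V − Δ·S = 96.1538.
(0,0): S=126.0000. Δ = (V_up−V_dn)/(S_up−S_dn) = (96.1538−77.3002)/(143.6400−79.3800) = 0.2934. V = [p*·96.1538 + (1−p*)·77.3002]/1.04 = 88.9010. B = V − Δ·S = 51.9330.
Self-financing check: at every node Δ·S+B equals the discounted successor values.

(0,0): Delta=0.2934 Bond=51.9330
(1,0): Delta=2.4701 Bond=-118.7783
(1,1): Delta=0.0000 Bond=96.1538
V0=88.9010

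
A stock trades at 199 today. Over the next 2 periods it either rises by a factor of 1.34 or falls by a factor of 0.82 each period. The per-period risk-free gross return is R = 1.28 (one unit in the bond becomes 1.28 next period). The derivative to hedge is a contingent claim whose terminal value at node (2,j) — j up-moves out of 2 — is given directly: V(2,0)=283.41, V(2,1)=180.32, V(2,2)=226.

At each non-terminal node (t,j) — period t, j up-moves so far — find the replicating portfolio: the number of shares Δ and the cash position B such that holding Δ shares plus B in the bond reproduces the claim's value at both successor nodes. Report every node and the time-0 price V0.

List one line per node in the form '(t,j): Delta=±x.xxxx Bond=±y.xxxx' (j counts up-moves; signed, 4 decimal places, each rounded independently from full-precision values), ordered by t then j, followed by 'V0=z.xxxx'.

The replicating-portfolio and risk-neutral prices coincide; use p* = (1.28−0.82)/(1.34−0.82) = 0.8846 for the latter.
At expiry t=2: V(2,0)=283.4100, V(2,1)=180.3200, V(2,2)=226.0000
(1,0): S=163.1800. Δ = (V_up−V_dn)/(S_up−S_dn) = (180.3200−283.4100)/(218.6612−133.8076) = -1.2149. V = [p*·180.3200 + (1−p*)·283.4100]/1.28 = 150.1680. B = V − Δ·S = 348.4180.
(1,1): S=266.6600. Δ = (V_up−V_dn)/(S_up−S_dn) = (226.0000−180.3200)/(357.3244−218.6612) = 0.3294. V = [p*·226.0000 + (1−p*)·180.3200]/1.28 = 172.4447. B = V − Δ·S = 84.5986.
(0,0): S=199.0000. Δ = (V_up−V_dn)/(S_up−S_dn) = (172.4447−150.1680)/(266.6600−163.1800) = 0.2153. V = [p*·172.4447 + (1−p*)·150.1680]/1.28 = 132.7143. B = V − Δ·S = 89.8744.
Self-financing check: at every node Δ·S+B equals the discounted successor values.

(0,0): Delta=0.2153 Bond=89.8744
(1,0): Delta=-1.2149 Bond=348.4180
(1,1): Delta=0.3294 Bond=84.5986
V0=132.7143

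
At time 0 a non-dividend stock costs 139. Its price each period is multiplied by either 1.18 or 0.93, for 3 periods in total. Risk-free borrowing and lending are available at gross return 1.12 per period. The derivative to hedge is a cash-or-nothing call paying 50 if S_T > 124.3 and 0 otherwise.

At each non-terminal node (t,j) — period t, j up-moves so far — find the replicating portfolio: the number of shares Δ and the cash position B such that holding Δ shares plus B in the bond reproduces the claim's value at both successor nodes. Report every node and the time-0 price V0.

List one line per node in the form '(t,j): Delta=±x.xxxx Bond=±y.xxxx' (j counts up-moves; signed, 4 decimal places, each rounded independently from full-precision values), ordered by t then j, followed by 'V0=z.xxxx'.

(0,0): Delta=0.0661 Bond=25.9134
(1,0): Delta=0.3315 Bond=-5.2934
(1,1): Delta=0.0000 Bond=39.8597
(2,0): Delta=1.6636 Bond=-166.0714
(2,1): Delta=0.0000 Bond=44.6429
(2,2): Delta=0.0000 Bond=44.6429
V0=35.0970

Since d<R<u, set p* = (R−d)/(u−d) = 0.7600; price each node as the discounted p*-expectation of its children.
Payoff layer (t=3): V(3,0)=0.0000, V(3,1)=50.0000, V(3,2)=50.0000, V(3,3)=50.0000
  t=2,j=0: stock 120.2211 → up 141.8609 (V=50.0000), down 111.8056 (V=0.0000). Price 33.9286; hedge Δ=1.6636, bond B=-166.0714.
  t=2,j=1: stock 152.5386 → up 179.9955 (V=50.0000), down 141.8609 (V=50.0000). Price 44.6429; hedge Δ=0.0000, bond B=44.6429.
  t=2,j=2: stock 193.5436 → up 228.3814 (V=50.0000), down 179.9955 (V=50.0000). Price 44.6429; hedge Δ=0.0000, bond B=44.6429.
  t=1,j=0: stock 129.2700 → up 152.5386 (V=44.6429), down 120.2211 (V=33.9286). Price 37.5638; hedge Δ=0.3315, bond B=-5.2934.
  t=1,j=1: stock 164.0200 → up 193.5436 (V=44.6429), down 152.5386 (V=44.6429). Price 39.8597; hedge Δ=0.0000, bond B=39.8597.
  t=0,j=0: stock 139.0000 → up 164.0200 (V=39.8597), down 129.2700 (V=37.5638). Price 35.0970; hedge Δ=0.0661, bond B=25.9134.
Root portfolio cost Δ·139+B reproduces V0=35.0970.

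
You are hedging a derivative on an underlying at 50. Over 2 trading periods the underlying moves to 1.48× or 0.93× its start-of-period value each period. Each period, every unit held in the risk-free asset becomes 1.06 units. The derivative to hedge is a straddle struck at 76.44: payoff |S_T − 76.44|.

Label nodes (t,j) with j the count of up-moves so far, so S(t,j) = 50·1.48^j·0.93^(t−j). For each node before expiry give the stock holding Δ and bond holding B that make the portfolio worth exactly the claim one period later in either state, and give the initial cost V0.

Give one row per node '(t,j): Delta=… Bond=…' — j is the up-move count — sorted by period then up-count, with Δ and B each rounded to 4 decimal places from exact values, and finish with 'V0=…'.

(0,0): Delta=-0.4635 Bond=44.4979
(1,0): Delta=-1.0000 Bond=72.1132
(1,1): Delta=0.6256 Bond=-33.4250
V0=21.3209

Risk-neutral probability p* = (R−d)/(u−d) = (1.06−0.93)/(1.48−0.93) = 0.2364.
Terminal values V(2,·): V(2,0)=33.1950, V(2,1)=7.6200, V(2,2)=33.0800
  t=1,j=0: stock 46.5000 → up 68.8200 (V=7.6200), down 43.2450 (V=33.1950). Price 25.6132; hedge Δ=-1.0000, bond B=72.1132.
  t=1,j=1: stock 74.0000 → up 109.5200 (V=33.0800), down 68.8200 (V=7.6200). Price 12.8659; hedge Δ=0.6256, bond B=-33.4250.
  t=0,j=0: stock 50.0000 → up 74.0000 (V=12.8659), down 46.5000 (V=25.6132). Price 21.3209; hedge Δ=-0.4635, bond B=44.4979.
Root portfolio cost Δ·50+B reproduces V0=21.3209.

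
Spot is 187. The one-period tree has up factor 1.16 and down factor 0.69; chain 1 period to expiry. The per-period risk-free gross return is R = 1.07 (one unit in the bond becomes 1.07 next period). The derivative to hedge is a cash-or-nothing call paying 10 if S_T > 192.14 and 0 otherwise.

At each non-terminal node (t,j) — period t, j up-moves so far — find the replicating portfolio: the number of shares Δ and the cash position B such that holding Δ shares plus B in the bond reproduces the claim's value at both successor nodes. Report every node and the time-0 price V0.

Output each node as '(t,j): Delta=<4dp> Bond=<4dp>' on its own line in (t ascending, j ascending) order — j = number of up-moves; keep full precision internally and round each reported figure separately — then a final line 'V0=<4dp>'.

Since d<R<u, set p* = (R−d)/(u−d) = 0.8085; price each node as the discounted p*-expectation of its children.
At expiry t=1: V(1,0)=0.0000, V(1,1)=10.0000
(0,0): S=187.0000. Δ = (V_up−V_dn)/(S_up−S_dn) = (10.0000−0.0000)/(216.9200−129.0300) = 0.1138. V = [p*·10.0000 + (1−p*)·0.0000]/1.07 = 7.5562. B = V − Δ·S = -13.7204.
Check: Δ(0,0)·S0 + B(0,0) = 7.5562 = V0.

(0,0): Delta=0.1138 Bond=-13.7204
V0=7.5562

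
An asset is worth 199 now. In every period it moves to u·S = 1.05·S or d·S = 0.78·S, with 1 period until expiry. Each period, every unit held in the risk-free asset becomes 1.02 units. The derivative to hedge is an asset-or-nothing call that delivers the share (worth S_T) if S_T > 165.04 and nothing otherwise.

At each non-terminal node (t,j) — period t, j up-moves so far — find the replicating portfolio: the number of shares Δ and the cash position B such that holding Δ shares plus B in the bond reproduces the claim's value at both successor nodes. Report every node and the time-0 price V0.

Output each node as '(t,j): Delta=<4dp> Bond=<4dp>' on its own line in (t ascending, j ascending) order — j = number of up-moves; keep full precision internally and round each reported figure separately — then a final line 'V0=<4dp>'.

The replicating-portfolio and risk-neutral prices coincide; use p* = (1.02−0.78)/(1.05−0.78) = 0.8889 for the latter.
Terminal values V(1,·): V(1,0)=0.0000, V(1,1)=208.9500
Node (0,0) S=199.0000: V=(p*·208.9500+(1−p*)·0.0000)/1.02=182.0915; Δ=(208.9500−0.0000)/(208.9500−155.2200)=3.8889; B=V−Δ·S=-591.7974
Each (Δ,B) replicates both successor values, so the strategy is self-financing and V0 is arbitrage-free.

(0,0): Delta=3.8889 Bond=-591.7974
V0=182.0915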